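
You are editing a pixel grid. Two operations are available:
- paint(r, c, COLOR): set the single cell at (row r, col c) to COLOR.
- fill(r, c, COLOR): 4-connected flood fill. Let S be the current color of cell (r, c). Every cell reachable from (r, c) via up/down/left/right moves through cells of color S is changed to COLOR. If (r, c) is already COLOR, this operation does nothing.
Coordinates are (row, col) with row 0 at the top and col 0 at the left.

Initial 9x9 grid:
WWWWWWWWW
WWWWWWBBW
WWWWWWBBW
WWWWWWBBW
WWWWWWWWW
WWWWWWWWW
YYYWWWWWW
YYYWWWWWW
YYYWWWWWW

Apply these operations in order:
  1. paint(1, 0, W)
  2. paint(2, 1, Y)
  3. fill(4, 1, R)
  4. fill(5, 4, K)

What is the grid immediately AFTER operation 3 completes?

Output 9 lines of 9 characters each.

Answer: RRRRRRRRR
RRRRRRBBR
RYRRRRBBR
RRRRRRBBR
RRRRRRRRR
RRRRRRRRR
YYYRRRRRR
YYYRRRRRR
YYYRRRRRR

Derivation:
After op 1 paint(1,0,W):
WWWWWWWWW
WWWWWWBBW
WWWWWWBBW
WWWWWWBBW
WWWWWWWWW
WWWWWWWWW
YYYWWWWWW
YYYWWWWWW
YYYWWWWWW
After op 2 paint(2,1,Y):
WWWWWWWWW
WWWWWWBBW
WYWWWWBBW
WWWWWWBBW
WWWWWWWWW
WWWWWWWWW
YYYWWWWWW
YYYWWWWWW
YYYWWWWWW
After op 3 fill(4,1,R) [65 cells changed]:
RRRRRRRRR
RRRRRRBBR
RYRRRRBBR
RRRRRRBBR
RRRRRRRRR
RRRRRRRRR
YYYRRRRRR
YYYRRRRRR
YYYRRRRRR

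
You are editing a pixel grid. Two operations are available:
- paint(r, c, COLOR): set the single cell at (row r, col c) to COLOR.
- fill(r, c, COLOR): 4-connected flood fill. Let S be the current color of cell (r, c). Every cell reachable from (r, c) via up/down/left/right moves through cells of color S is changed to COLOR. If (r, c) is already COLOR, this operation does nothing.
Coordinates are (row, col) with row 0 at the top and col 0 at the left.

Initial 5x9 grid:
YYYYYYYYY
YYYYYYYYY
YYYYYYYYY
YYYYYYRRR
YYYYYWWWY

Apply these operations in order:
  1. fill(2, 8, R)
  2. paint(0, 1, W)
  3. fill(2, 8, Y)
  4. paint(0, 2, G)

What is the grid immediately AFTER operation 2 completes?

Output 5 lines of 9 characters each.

After op 1 fill(2,8,R) [38 cells changed]:
RRRRRRRRR
RRRRRRRRR
RRRRRRRRR
RRRRRRRRR
RRRRRWWWY
After op 2 paint(0,1,W):
RWRRRRRRR
RRRRRRRRR
RRRRRRRRR
RRRRRRRRR
RRRRRWWWY

Answer: RWRRRRRRR
RRRRRRRRR
RRRRRRRRR
RRRRRRRRR
RRRRRWWWY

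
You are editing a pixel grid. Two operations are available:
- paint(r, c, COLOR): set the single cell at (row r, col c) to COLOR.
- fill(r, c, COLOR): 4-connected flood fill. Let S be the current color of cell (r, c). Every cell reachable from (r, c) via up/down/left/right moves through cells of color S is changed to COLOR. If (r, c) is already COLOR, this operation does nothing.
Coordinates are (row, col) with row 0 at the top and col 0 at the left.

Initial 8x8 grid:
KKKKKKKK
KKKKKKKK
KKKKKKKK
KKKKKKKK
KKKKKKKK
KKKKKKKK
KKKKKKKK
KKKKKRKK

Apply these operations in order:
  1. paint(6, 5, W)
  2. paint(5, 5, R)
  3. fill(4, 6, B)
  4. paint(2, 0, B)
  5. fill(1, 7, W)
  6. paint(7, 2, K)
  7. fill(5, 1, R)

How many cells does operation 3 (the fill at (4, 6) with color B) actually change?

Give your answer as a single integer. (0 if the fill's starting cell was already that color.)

After op 1 paint(6,5,W):
KKKKKKKK
KKKKKKKK
KKKKKKKK
KKKKKKKK
KKKKKKKK
KKKKKKKK
KKKKKWKK
KKKKKRKK
After op 2 paint(5,5,R):
KKKKKKKK
KKKKKKKK
KKKKKKKK
KKKKKKKK
KKKKKKKK
KKKKKRKK
KKKKKWKK
KKKKKRKK
After op 3 fill(4,6,B) [61 cells changed]:
BBBBBBBB
BBBBBBBB
BBBBBBBB
BBBBBBBB
BBBBBBBB
BBBBBRBB
BBBBBWBB
BBBBBRBB

Answer: 61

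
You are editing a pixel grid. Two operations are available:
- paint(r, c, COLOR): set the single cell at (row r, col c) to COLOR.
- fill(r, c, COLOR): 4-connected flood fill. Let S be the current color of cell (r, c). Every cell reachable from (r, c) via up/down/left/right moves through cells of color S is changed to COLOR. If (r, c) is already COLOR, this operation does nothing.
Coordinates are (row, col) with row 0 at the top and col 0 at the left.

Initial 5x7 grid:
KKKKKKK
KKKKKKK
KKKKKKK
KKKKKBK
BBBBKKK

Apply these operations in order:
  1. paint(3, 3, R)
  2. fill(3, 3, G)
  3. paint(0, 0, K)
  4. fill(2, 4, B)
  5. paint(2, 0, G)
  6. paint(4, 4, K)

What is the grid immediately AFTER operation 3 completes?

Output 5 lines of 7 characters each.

Answer: KKKKKKK
KKKKKKK
KKKKKKK
KKKGKBK
BBBBKKK

Derivation:
After op 1 paint(3,3,R):
KKKKKKK
KKKKKKK
KKKKKKK
KKKRKBK
BBBBKKK
After op 2 fill(3,3,G) [1 cells changed]:
KKKKKKK
KKKKKKK
KKKKKKK
KKKGKBK
BBBBKKK
After op 3 paint(0,0,K):
KKKKKKK
KKKKKKK
KKKKKKK
KKKGKBK
BBBBKKK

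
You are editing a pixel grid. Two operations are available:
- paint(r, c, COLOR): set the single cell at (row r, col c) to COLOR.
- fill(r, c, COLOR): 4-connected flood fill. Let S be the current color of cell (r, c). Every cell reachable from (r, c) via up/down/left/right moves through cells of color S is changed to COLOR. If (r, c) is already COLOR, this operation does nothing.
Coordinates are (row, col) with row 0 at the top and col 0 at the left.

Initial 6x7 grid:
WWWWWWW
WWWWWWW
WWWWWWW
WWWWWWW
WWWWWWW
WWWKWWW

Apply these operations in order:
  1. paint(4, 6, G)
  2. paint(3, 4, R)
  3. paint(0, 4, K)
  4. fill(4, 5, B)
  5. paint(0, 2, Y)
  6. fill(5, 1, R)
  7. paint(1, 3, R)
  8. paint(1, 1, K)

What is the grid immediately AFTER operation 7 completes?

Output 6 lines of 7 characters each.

After op 1 paint(4,6,G):
WWWWWWW
WWWWWWW
WWWWWWW
WWWWWWW
WWWWWWG
WWWKWWW
After op 2 paint(3,4,R):
WWWWWWW
WWWWWWW
WWWWWWW
WWWWRWW
WWWWWWG
WWWKWWW
After op 3 paint(0,4,K):
WWWWKWW
WWWWWWW
WWWWWWW
WWWWRWW
WWWWWWG
WWWKWWW
After op 4 fill(4,5,B) [38 cells changed]:
BBBBKBB
BBBBBBB
BBBBBBB
BBBBRBB
BBBBBBG
BBBKBBB
After op 5 paint(0,2,Y):
BBYBKBB
BBBBBBB
BBBBBBB
BBBBRBB
BBBBBBG
BBBKBBB
After op 6 fill(5,1,R) [37 cells changed]:
RRYRKRR
RRRRRRR
RRRRRRR
RRRRRRR
RRRRRRG
RRRKRRR
After op 7 paint(1,3,R):
RRYRKRR
RRRRRRR
RRRRRRR
RRRRRRR
RRRRRRG
RRRKRRR

Answer: RRYRKRR
RRRRRRR
RRRRRRR
RRRRRRR
RRRRRRG
RRRKRRR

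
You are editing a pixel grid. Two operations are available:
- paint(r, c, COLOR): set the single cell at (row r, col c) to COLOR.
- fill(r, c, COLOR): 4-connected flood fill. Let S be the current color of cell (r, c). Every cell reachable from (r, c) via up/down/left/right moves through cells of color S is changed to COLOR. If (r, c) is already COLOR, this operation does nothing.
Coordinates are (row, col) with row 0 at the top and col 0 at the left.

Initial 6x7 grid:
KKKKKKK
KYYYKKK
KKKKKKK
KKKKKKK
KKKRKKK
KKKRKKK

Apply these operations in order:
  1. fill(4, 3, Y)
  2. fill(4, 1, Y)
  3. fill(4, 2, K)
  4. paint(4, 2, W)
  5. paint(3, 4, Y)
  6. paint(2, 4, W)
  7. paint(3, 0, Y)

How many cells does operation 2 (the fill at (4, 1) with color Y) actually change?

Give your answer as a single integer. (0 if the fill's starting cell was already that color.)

After op 1 fill(4,3,Y) [2 cells changed]:
KKKKKKK
KYYYKKK
KKKKKKK
KKKKKKK
KKKYKKK
KKKYKKK
After op 2 fill(4,1,Y) [37 cells changed]:
YYYYYYY
YYYYYYY
YYYYYYY
YYYYYYY
YYYYYYY
YYYYYYY

Answer: 37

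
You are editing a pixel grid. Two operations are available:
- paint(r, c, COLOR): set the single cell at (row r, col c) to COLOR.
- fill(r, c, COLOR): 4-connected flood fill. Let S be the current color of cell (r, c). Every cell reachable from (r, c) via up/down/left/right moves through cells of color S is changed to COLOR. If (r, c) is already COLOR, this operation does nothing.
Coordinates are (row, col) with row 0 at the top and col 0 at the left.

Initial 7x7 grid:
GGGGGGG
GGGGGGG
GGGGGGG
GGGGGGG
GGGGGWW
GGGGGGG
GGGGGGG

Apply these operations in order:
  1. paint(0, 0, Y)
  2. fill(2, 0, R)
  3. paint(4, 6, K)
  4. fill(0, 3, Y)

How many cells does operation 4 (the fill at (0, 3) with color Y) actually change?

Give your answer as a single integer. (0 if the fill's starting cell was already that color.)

Answer: 46

Derivation:
After op 1 paint(0,0,Y):
YGGGGGG
GGGGGGG
GGGGGGG
GGGGGGG
GGGGGWW
GGGGGGG
GGGGGGG
After op 2 fill(2,0,R) [46 cells changed]:
YRRRRRR
RRRRRRR
RRRRRRR
RRRRRRR
RRRRRWW
RRRRRRR
RRRRRRR
After op 3 paint(4,6,K):
YRRRRRR
RRRRRRR
RRRRRRR
RRRRRRR
RRRRRWK
RRRRRRR
RRRRRRR
After op 4 fill(0,3,Y) [46 cells changed]:
YYYYYYY
YYYYYYY
YYYYYYY
YYYYYYY
YYYYYWK
YYYYYYY
YYYYYYY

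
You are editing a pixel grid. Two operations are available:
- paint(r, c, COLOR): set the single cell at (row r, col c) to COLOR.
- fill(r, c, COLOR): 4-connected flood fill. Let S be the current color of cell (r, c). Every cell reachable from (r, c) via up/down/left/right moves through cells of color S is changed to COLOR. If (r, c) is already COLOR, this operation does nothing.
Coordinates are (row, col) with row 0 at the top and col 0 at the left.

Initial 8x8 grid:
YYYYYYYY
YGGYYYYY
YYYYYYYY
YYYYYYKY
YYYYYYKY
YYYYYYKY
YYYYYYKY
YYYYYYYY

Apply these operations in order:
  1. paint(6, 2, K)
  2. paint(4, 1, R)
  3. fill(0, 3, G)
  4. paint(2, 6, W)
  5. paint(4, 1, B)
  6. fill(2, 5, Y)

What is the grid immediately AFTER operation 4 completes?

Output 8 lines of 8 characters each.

Answer: GGGGGGGG
GGGGGGGG
GGGGGGWG
GGGGGGKG
GRGGGGKG
GGGGGGKG
GGKGGGKG
GGGGGGGG

Derivation:
After op 1 paint(6,2,K):
YYYYYYYY
YGGYYYYY
YYYYYYYY
YYYYYYKY
YYYYYYKY
YYYYYYKY
YYKYYYKY
YYYYYYYY
After op 2 paint(4,1,R):
YYYYYYYY
YGGYYYYY
YYYYYYYY
YYYYYYKY
YRYYYYKY
YYYYYYKY
YYKYYYKY
YYYYYYYY
After op 3 fill(0,3,G) [56 cells changed]:
GGGGGGGG
GGGGGGGG
GGGGGGGG
GGGGGGKG
GRGGGGKG
GGGGGGKG
GGKGGGKG
GGGGGGGG
After op 4 paint(2,6,W):
GGGGGGGG
GGGGGGGG
GGGGGGWG
GGGGGGKG
GRGGGGKG
GGGGGGKG
GGKGGGKG
GGGGGGGG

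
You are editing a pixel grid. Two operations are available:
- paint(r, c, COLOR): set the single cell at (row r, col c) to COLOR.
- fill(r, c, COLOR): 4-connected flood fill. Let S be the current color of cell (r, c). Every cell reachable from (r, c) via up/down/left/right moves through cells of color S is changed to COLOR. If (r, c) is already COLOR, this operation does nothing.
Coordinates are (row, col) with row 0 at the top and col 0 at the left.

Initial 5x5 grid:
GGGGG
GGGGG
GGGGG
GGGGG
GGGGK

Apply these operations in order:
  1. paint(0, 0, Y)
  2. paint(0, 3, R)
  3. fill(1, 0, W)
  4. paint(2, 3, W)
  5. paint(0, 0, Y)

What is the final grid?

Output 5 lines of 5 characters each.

After op 1 paint(0,0,Y):
YGGGG
GGGGG
GGGGG
GGGGG
GGGGK
After op 2 paint(0,3,R):
YGGRG
GGGGG
GGGGG
GGGGG
GGGGK
After op 3 fill(1,0,W) [22 cells changed]:
YWWRW
WWWWW
WWWWW
WWWWW
WWWWK
After op 4 paint(2,3,W):
YWWRW
WWWWW
WWWWW
WWWWW
WWWWK
After op 5 paint(0,0,Y):
YWWRW
WWWWW
WWWWW
WWWWW
WWWWK

Answer: YWWRW
WWWWW
WWWWW
WWWWW
WWWWK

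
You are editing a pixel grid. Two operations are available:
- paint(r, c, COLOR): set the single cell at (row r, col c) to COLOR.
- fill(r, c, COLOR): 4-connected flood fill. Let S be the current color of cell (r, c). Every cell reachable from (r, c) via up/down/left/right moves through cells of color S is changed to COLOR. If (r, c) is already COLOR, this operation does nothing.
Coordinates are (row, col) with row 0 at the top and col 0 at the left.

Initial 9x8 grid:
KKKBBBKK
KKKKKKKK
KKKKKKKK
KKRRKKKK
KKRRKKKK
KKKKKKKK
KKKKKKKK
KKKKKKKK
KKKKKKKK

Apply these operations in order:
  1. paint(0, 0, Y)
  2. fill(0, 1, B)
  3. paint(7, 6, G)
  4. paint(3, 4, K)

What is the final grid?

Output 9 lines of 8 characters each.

After op 1 paint(0,0,Y):
YKKBBBKK
KKKKKKKK
KKKKKKKK
KKRRKKKK
KKRRKKKK
KKKKKKKK
KKKKKKKK
KKKKKKKK
KKKKKKKK
After op 2 fill(0,1,B) [64 cells changed]:
YBBBBBBB
BBBBBBBB
BBBBBBBB
BBRRBBBB
BBRRBBBB
BBBBBBBB
BBBBBBBB
BBBBBBBB
BBBBBBBB
After op 3 paint(7,6,G):
YBBBBBBB
BBBBBBBB
BBBBBBBB
BBRRBBBB
BBRRBBBB
BBBBBBBB
BBBBBBBB
BBBBBBGB
BBBBBBBB
After op 4 paint(3,4,K):
YBBBBBBB
BBBBBBBB
BBBBBBBB
BBRRKBBB
BBRRBBBB
BBBBBBBB
BBBBBBBB
BBBBBBGB
BBBBBBBB

Answer: YBBBBBBB
BBBBBBBB
BBBBBBBB
BBRRKBBB
BBRRBBBB
BBBBBBBB
BBBBBBBB
BBBBBBGB
BBBBBBBB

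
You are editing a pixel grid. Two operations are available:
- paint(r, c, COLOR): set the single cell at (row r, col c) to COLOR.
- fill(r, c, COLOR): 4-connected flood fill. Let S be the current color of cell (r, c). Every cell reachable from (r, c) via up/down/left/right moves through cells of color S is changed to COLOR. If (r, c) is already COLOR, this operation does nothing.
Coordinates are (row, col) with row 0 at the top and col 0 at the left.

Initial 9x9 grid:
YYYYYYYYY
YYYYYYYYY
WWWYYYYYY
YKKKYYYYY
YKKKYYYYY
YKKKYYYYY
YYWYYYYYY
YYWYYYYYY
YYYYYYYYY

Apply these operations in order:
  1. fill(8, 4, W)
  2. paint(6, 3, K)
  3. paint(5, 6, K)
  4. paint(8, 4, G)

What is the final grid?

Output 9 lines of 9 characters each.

After op 1 fill(8,4,W) [67 cells changed]:
WWWWWWWWW
WWWWWWWWW
WWWWWWWWW
WKKKWWWWW
WKKKWWWWW
WKKKWWWWW
WWWWWWWWW
WWWWWWWWW
WWWWWWWWW
After op 2 paint(6,3,K):
WWWWWWWWW
WWWWWWWWW
WWWWWWWWW
WKKKWWWWW
WKKKWWWWW
WKKKWWWWW
WWWKWWWWW
WWWWWWWWW
WWWWWWWWW
After op 3 paint(5,6,K):
WWWWWWWWW
WWWWWWWWW
WWWWWWWWW
WKKKWWWWW
WKKKWWWWW
WKKKWWKWW
WWWKWWWWW
WWWWWWWWW
WWWWWWWWW
After op 4 paint(8,4,G):
WWWWWWWWW
WWWWWWWWW
WWWWWWWWW
WKKKWWWWW
WKKKWWWWW
WKKKWWKWW
WWWKWWWWW
WWWWWWWWW
WWWWGWWWW

Answer: WWWWWWWWW
WWWWWWWWW
WWWWWWWWW
WKKKWWWWW
WKKKWWWWW
WKKKWWKWW
WWWKWWWWW
WWWWWWWWW
WWWWGWWWW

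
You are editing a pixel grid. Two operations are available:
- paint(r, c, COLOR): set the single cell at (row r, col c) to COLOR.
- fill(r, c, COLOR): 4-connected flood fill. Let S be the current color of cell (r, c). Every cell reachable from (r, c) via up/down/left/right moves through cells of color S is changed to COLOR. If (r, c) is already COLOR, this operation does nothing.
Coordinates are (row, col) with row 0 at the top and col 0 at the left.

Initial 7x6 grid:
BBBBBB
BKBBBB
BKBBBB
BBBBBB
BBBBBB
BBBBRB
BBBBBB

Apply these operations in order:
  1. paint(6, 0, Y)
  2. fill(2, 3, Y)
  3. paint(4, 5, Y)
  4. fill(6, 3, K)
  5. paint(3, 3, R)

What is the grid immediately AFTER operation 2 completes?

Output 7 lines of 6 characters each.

Answer: YYYYYY
YKYYYY
YKYYYY
YYYYYY
YYYYYY
YYYYRY
YYYYYY

Derivation:
After op 1 paint(6,0,Y):
BBBBBB
BKBBBB
BKBBBB
BBBBBB
BBBBBB
BBBBRB
YBBBBB
After op 2 fill(2,3,Y) [38 cells changed]:
YYYYYY
YKYYYY
YKYYYY
YYYYYY
YYYYYY
YYYYRY
YYYYYY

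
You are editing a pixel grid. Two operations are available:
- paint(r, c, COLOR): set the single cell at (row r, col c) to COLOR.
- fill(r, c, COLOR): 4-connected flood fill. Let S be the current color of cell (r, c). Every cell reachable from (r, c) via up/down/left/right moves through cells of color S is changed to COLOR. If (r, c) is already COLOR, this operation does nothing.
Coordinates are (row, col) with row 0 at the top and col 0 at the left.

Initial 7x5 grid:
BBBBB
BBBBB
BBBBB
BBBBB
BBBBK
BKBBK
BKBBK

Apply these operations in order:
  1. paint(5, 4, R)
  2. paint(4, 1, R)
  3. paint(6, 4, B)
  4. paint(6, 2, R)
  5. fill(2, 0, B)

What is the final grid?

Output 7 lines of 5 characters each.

Answer: BBBBB
BBBBB
BBBBB
BBBBB
BRBBK
BKBBR
BKRBB

Derivation:
After op 1 paint(5,4,R):
BBBBB
BBBBB
BBBBB
BBBBB
BBBBK
BKBBR
BKBBK
After op 2 paint(4,1,R):
BBBBB
BBBBB
BBBBB
BBBBB
BRBBK
BKBBR
BKBBK
After op 3 paint(6,4,B):
BBBBB
BBBBB
BBBBB
BBBBB
BRBBK
BKBBR
BKBBB
After op 4 paint(6,2,R):
BBBBB
BBBBB
BBBBB
BBBBB
BRBBK
BKBBR
BKRBB
After op 5 fill(2,0,B) [0 cells changed]:
BBBBB
BBBBB
BBBBB
BBBBB
BRBBK
BKBBR
BKRBB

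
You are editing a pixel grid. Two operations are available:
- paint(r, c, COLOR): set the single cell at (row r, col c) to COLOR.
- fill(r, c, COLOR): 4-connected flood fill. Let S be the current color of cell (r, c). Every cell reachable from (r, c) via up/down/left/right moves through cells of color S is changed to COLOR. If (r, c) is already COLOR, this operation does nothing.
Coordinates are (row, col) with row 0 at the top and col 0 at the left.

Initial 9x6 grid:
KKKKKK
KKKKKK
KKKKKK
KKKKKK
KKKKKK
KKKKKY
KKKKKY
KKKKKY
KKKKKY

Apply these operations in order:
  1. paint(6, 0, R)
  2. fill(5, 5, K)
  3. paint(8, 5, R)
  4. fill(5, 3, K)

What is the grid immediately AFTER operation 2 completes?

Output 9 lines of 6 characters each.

After op 1 paint(6,0,R):
KKKKKK
KKKKKK
KKKKKK
KKKKKK
KKKKKK
KKKKKY
RKKKKY
KKKKKY
KKKKKY
After op 2 fill(5,5,K) [4 cells changed]:
KKKKKK
KKKKKK
KKKKKK
KKKKKK
KKKKKK
KKKKKK
RKKKKK
KKKKKK
KKKKKK

Answer: KKKKKK
KKKKKK
KKKKKK
KKKKKK
KKKKKK
KKKKKK
RKKKKK
KKKKKK
KKKKKK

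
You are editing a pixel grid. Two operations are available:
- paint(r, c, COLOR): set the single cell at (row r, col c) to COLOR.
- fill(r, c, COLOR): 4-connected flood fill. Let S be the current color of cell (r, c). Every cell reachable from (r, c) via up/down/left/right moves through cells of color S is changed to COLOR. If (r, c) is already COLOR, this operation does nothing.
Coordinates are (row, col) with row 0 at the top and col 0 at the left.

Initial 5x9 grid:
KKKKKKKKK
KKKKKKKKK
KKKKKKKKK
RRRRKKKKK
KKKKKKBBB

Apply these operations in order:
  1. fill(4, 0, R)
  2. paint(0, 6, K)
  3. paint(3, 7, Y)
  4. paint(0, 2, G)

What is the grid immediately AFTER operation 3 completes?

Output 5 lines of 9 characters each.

Answer: RRRRRRKRR
RRRRRRRRR
RRRRRRRRR
RRRRRRRYR
RRRRRRBBB

Derivation:
After op 1 fill(4,0,R) [38 cells changed]:
RRRRRRRRR
RRRRRRRRR
RRRRRRRRR
RRRRRRRRR
RRRRRRBBB
After op 2 paint(0,6,K):
RRRRRRKRR
RRRRRRRRR
RRRRRRRRR
RRRRRRRRR
RRRRRRBBB
After op 3 paint(3,7,Y):
RRRRRRKRR
RRRRRRRRR
RRRRRRRRR
RRRRRRRYR
RRRRRRBBB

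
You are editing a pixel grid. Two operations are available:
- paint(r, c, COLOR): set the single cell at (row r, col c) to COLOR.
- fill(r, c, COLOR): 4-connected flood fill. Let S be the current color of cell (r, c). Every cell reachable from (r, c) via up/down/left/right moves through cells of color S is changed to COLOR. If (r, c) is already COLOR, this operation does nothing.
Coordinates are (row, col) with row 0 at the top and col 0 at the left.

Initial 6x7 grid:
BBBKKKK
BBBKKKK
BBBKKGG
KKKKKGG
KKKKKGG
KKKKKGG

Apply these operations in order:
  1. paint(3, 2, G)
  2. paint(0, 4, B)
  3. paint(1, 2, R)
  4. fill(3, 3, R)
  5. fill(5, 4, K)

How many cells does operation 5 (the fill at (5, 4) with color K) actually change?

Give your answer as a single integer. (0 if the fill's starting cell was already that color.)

After op 1 paint(3,2,G):
BBBKKKK
BBBKKKK
BBBKKGG
KKGKKGG
KKKKKGG
KKKKKGG
After op 2 paint(0,4,B):
BBBKBKK
BBBKKKK
BBBKKGG
KKGKKGG
KKKKKGG
KKKKKGG
After op 3 paint(1,2,R):
BBBKBKK
BBRKKKK
BBBKKGG
KKGKKGG
KKKKKGG
KKKKKGG
After op 4 fill(3,3,R) [23 cells changed]:
BBBRBRR
BBRRRRR
BBBRRGG
RRGRRGG
RRRRRGG
RRRRRGG
After op 5 fill(5,4,K) [24 cells changed]:
BBBKBKK
BBKKKKK
BBBKKGG
KKGKKGG
KKKKKGG
KKKKKGG

Answer: 24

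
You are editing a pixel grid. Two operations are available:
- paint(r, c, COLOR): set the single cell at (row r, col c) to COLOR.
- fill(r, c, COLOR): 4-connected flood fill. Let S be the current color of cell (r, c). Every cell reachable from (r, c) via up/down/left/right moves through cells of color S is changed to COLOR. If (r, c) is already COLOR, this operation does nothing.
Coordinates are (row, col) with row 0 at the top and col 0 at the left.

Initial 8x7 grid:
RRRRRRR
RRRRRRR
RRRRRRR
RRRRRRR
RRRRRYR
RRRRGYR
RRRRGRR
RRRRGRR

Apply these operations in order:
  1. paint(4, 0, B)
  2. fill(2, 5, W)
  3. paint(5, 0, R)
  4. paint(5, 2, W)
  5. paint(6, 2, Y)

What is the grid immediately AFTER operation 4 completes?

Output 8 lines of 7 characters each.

After op 1 paint(4,0,B):
RRRRRRR
RRRRRRR
RRRRRRR
RRRRRRR
BRRRRYR
RRRRGYR
RRRRGRR
RRRRGRR
After op 2 fill(2,5,W) [50 cells changed]:
WWWWWWW
WWWWWWW
WWWWWWW
WWWWWWW
BWWWWYW
WWWWGYW
WWWWGWW
WWWWGWW
After op 3 paint(5,0,R):
WWWWWWW
WWWWWWW
WWWWWWW
WWWWWWW
BWWWWYW
RWWWGYW
WWWWGWW
WWWWGWW
After op 4 paint(5,2,W):
WWWWWWW
WWWWWWW
WWWWWWW
WWWWWWW
BWWWWYW
RWWWGYW
WWWWGWW
WWWWGWW

Answer: WWWWWWW
WWWWWWW
WWWWWWW
WWWWWWW
BWWWWYW
RWWWGYW
WWWWGWW
WWWWGWW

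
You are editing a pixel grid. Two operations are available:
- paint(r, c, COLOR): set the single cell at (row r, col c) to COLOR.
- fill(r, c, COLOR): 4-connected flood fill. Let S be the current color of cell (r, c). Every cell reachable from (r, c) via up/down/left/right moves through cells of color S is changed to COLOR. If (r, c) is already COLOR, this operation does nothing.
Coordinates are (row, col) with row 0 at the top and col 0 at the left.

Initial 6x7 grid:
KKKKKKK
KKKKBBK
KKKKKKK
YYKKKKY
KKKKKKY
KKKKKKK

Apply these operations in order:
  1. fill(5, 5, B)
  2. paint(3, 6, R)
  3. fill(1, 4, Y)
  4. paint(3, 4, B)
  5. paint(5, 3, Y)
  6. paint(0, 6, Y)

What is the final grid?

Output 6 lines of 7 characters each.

Answer: YYYYYYY
YYYYYYY
YYYYYYY
YYYYBYR
YYYYYYY
YYYYYYY

Derivation:
After op 1 fill(5,5,B) [36 cells changed]:
BBBBBBB
BBBBBBB
BBBBBBB
YYBBBBY
BBBBBBY
BBBBBBB
After op 2 paint(3,6,R):
BBBBBBB
BBBBBBB
BBBBBBB
YYBBBBR
BBBBBBY
BBBBBBB
After op 3 fill(1,4,Y) [38 cells changed]:
YYYYYYY
YYYYYYY
YYYYYYY
YYYYYYR
YYYYYYY
YYYYYYY
After op 4 paint(3,4,B):
YYYYYYY
YYYYYYY
YYYYYYY
YYYYBYR
YYYYYYY
YYYYYYY
After op 5 paint(5,3,Y):
YYYYYYY
YYYYYYY
YYYYYYY
YYYYBYR
YYYYYYY
YYYYYYY
After op 6 paint(0,6,Y):
YYYYYYY
YYYYYYY
YYYYYYY
YYYYBYR
YYYYYYY
YYYYYYY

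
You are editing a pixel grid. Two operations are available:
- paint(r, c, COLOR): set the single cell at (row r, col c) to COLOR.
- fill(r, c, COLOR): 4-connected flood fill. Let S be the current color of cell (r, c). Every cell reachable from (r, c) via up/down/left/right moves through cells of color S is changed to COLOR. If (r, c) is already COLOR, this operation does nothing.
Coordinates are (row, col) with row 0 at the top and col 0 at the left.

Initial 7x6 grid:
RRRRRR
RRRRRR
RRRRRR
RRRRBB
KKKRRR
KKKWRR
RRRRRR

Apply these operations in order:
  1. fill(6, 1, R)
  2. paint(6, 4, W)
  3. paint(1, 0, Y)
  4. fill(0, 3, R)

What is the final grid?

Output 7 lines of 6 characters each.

Answer: RRRRRR
YRRRRR
RRRRRR
RRRRBB
KKKRRR
KKKWRR
RRRRWR

Derivation:
After op 1 fill(6,1,R) [0 cells changed]:
RRRRRR
RRRRRR
RRRRRR
RRRRBB
KKKRRR
KKKWRR
RRRRRR
After op 2 paint(6,4,W):
RRRRRR
RRRRRR
RRRRRR
RRRRBB
KKKRRR
KKKWRR
RRRRWR
After op 3 paint(1,0,Y):
RRRRRR
YRRRRR
RRRRRR
RRRRBB
KKKRRR
KKKWRR
RRRRWR
After op 4 fill(0,3,R) [0 cells changed]:
RRRRRR
YRRRRR
RRRRRR
RRRRBB
KKKRRR
KKKWRR
RRRRWR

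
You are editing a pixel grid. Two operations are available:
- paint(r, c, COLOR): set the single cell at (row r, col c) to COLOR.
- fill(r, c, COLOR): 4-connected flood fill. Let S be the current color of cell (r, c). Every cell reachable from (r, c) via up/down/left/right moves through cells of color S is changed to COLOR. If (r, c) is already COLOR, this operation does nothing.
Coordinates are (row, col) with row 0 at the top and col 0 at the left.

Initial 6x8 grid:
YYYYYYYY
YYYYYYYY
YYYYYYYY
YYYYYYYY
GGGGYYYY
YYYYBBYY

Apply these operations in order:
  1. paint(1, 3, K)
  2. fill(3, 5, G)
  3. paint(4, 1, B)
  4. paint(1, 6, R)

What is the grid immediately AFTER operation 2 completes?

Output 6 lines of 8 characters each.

After op 1 paint(1,3,K):
YYYYYYYY
YYYKYYYY
YYYYYYYY
YYYYYYYY
GGGGYYYY
YYYYBBYY
After op 2 fill(3,5,G) [37 cells changed]:
GGGGGGGG
GGGKGGGG
GGGGGGGG
GGGGGGGG
GGGGGGGG
YYYYBBGG

Answer: GGGGGGGG
GGGKGGGG
GGGGGGGG
GGGGGGGG
GGGGGGGG
YYYYBBGG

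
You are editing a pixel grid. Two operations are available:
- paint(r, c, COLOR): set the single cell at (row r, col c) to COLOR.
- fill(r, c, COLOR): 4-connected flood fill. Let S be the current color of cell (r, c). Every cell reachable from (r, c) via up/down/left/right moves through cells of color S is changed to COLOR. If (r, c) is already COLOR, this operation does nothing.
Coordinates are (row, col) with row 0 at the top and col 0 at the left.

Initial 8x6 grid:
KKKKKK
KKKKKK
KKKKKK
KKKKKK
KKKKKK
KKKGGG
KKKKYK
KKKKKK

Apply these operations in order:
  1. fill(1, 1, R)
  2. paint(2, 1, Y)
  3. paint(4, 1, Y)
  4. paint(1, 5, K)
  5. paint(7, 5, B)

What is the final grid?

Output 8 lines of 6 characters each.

Answer: RRRRRR
RRRRRK
RYRRRR
RRRRRR
RYRRRR
RRRGGG
RRRRYR
RRRRRB

Derivation:
After op 1 fill(1,1,R) [44 cells changed]:
RRRRRR
RRRRRR
RRRRRR
RRRRRR
RRRRRR
RRRGGG
RRRRYR
RRRRRR
After op 2 paint(2,1,Y):
RRRRRR
RRRRRR
RYRRRR
RRRRRR
RRRRRR
RRRGGG
RRRRYR
RRRRRR
After op 3 paint(4,1,Y):
RRRRRR
RRRRRR
RYRRRR
RRRRRR
RYRRRR
RRRGGG
RRRRYR
RRRRRR
After op 4 paint(1,5,K):
RRRRRR
RRRRRK
RYRRRR
RRRRRR
RYRRRR
RRRGGG
RRRRYR
RRRRRR
After op 5 paint(7,5,B):
RRRRRR
RRRRRK
RYRRRR
RRRRRR
RYRRRR
RRRGGG
RRRRYR
RRRRRB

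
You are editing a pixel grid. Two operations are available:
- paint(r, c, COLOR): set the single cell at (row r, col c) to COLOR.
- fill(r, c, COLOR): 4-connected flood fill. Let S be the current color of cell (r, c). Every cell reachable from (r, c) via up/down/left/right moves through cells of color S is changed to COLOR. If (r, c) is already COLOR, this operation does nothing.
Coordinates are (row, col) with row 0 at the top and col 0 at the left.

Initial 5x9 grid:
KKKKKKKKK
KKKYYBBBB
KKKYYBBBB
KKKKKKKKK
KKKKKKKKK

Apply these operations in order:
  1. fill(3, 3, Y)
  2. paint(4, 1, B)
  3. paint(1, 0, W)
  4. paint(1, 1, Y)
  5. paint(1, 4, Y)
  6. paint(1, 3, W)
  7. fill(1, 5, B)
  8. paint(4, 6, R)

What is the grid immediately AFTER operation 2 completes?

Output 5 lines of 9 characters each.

After op 1 fill(3,3,Y) [33 cells changed]:
YYYYYYYYY
YYYYYBBBB
YYYYYBBBB
YYYYYYYYY
YYYYYYYYY
After op 2 paint(4,1,B):
YYYYYYYYY
YYYYYBBBB
YYYYYBBBB
YYYYYYYYY
YBYYYYYYY

Answer: YYYYYYYYY
YYYYYBBBB
YYYYYBBBB
YYYYYYYYY
YBYYYYYYY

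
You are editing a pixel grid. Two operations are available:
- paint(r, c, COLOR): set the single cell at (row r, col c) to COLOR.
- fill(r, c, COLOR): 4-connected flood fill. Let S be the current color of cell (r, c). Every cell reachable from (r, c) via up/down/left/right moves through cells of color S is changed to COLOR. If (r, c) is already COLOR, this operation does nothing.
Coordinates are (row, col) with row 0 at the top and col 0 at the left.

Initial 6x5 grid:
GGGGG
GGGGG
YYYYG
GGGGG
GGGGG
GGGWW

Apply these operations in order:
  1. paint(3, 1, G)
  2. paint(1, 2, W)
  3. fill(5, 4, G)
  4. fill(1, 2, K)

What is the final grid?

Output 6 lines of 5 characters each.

Answer: GGGGG
GGKGG
YYYYG
GGGGG
GGGGG
GGGGG

Derivation:
After op 1 paint(3,1,G):
GGGGG
GGGGG
YYYYG
GGGGG
GGGGG
GGGWW
After op 2 paint(1,2,W):
GGGGG
GGWGG
YYYYG
GGGGG
GGGGG
GGGWW
After op 3 fill(5,4,G) [2 cells changed]:
GGGGG
GGWGG
YYYYG
GGGGG
GGGGG
GGGGG
After op 4 fill(1,2,K) [1 cells changed]:
GGGGG
GGKGG
YYYYG
GGGGG
GGGGG
GGGGG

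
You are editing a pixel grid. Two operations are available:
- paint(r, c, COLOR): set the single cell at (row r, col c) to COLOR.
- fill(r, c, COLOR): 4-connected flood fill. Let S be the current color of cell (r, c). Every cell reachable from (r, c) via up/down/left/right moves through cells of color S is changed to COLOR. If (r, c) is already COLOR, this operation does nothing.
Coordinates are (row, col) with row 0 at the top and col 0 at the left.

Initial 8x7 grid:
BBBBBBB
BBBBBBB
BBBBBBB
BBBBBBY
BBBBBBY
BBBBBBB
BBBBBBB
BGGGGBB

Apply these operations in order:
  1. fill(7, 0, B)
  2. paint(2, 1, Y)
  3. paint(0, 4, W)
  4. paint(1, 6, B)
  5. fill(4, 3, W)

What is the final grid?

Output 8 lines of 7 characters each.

After op 1 fill(7,0,B) [0 cells changed]:
BBBBBBB
BBBBBBB
BBBBBBB
BBBBBBY
BBBBBBY
BBBBBBB
BBBBBBB
BGGGGBB
After op 2 paint(2,1,Y):
BBBBBBB
BBBBBBB
BYBBBBB
BBBBBBY
BBBBBBY
BBBBBBB
BBBBBBB
BGGGGBB
After op 3 paint(0,4,W):
BBBBWBB
BBBBBBB
BYBBBBB
BBBBBBY
BBBBBBY
BBBBBBB
BBBBBBB
BGGGGBB
After op 4 paint(1,6,B):
BBBBWBB
BBBBBBB
BYBBBBB
BBBBBBY
BBBBBBY
BBBBBBB
BBBBBBB
BGGGGBB
After op 5 fill(4,3,W) [48 cells changed]:
WWWWWWW
WWWWWWW
WYWWWWW
WWWWWWY
WWWWWWY
WWWWWWW
WWWWWWW
WGGGGWW

Answer: WWWWWWW
WWWWWWW
WYWWWWW
WWWWWWY
WWWWWWY
WWWWWWW
WWWWWWW
WGGGGWW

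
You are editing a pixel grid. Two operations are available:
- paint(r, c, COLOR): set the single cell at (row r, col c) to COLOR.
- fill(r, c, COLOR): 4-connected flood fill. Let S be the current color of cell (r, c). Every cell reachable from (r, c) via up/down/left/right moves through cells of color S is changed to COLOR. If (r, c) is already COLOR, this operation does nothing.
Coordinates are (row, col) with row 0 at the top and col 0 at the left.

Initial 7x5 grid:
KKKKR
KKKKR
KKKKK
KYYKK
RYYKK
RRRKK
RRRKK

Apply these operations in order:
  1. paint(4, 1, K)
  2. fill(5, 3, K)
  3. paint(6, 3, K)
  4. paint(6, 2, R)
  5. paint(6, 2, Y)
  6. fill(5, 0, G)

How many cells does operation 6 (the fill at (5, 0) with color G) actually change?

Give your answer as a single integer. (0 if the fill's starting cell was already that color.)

Answer: 6

Derivation:
After op 1 paint(4,1,K):
KKKKR
KKKKR
KKKKK
KYYKK
RKYKK
RRRKK
RRRKK
After op 2 fill(5,3,K) [0 cells changed]:
KKKKR
KKKKR
KKKKK
KYYKK
RKYKK
RRRKK
RRRKK
After op 3 paint(6,3,K):
KKKKR
KKKKR
KKKKK
KYYKK
RKYKK
RRRKK
RRRKK
After op 4 paint(6,2,R):
KKKKR
KKKKR
KKKKK
KYYKK
RKYKK
RRRKK
RRRKK
After op 5 paint(6,2,Y):
KKKKR
KKKKR
KKKKK
KYYKK
RKYKK
RRRKK
RRYKK
After op 6 fill(5,0,G) [6 cells changed]:
KKKKR
KKKKR
KKKKK
KYYKK
GKYKK
GGGKK
GGYKK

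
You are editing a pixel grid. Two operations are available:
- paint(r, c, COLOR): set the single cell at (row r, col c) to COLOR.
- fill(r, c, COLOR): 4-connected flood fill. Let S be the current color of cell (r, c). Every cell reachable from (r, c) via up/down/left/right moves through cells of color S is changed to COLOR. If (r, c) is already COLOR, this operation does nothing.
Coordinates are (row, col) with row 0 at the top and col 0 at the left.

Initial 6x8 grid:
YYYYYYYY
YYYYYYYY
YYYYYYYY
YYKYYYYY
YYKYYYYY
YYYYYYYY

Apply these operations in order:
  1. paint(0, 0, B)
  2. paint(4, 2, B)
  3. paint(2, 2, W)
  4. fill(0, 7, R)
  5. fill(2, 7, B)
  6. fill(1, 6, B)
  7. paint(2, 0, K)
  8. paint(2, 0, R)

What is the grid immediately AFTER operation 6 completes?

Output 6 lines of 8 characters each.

Answer: BBBBBBBB
BBBBBBBB
BBWBBBBB
BBKBBBBB
BBBBBBBB
BBBBBBBB

Derivation:
After op 1 paint(0,0,B):
BYYYYYYY
YYYYYYYY
YYYYYYYY
YYKYYYYY
YYKYYYYY
YYYYYYYY
After op 2 paint(4,2,B):
BYYYYYYY
YYYYYYYY
YYYYYYYY
YYKYYYYY
YYBYYYYY
YYYYYYYY
After op 3 paint(2,2,W):
BYYYYYYY
YYYYYYYY
YYWYYYYY
YYKYYYYY
YYBYYYYY
YYYYYYYY
After op 4 fill(0,7,R) [44 cells changed]:
BRRRRRRR
RRRRRRRR
RRWRRRRR
RRKRRRRR
RRBRRRRR
RRRRRRRR
After op 5 fill(2,7,B) [44 cells changed]:
BBBBBBBB
BBBBBBBB
BBWBBBBB
BBKBBBBB
BBBBBBBB
BBBBBBBB
After op 6 fill(1,6,B) [0 cells changed]:
BBBBBBBB
BBBBBBBB
BBWBBBBB
BBKBBBBB
BBBBBBBB
BBBBBBBB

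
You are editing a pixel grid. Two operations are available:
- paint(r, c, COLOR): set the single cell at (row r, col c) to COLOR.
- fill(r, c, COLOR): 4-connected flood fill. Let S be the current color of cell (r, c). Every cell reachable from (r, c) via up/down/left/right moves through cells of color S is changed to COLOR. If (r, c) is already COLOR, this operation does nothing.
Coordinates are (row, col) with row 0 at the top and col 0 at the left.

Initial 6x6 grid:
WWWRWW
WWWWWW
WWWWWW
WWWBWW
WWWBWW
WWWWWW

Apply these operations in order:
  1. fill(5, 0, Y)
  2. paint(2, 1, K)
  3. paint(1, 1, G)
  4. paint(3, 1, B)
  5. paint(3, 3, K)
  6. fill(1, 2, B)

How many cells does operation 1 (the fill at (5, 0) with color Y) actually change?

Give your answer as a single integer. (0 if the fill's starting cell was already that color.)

After op 1 fill(5,0,Y) [33 cells changed]:
YYYRYY
YYYYYY
YYYYYY
YYYBYY
YYYBYY
YYYYYY

Answer: 33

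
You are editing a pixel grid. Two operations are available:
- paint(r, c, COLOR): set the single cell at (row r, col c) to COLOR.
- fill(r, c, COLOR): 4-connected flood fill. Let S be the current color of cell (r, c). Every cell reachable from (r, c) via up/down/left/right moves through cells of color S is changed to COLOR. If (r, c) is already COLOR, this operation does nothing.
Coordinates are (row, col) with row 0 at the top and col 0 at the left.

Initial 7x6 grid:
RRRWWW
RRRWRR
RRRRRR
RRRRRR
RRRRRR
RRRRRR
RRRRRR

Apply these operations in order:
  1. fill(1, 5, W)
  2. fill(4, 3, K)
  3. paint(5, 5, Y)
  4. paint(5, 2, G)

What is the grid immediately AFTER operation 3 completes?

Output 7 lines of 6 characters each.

After op 1 fill(1,5,W) [38 cells changed]:
WWWWWW
WWWWWW
WWWWWW
WWWWWW
WWWWWW
WWWWWW
WWWWWW
After op 2 fill(4,3,K) [42 cells changed]:
KKKKKK
KKKKKK
KKKKKK
KKKKKK
KKKKKK
KKKKKK
KKKKKK
After op 3 paint(5,5,Y):
KKKKKK
KKKKKK
KKKKKK
KKKKKK
KKKKKK
KKKKKY
KKKKKK

Answer: KKKKKK
KKKKKK
KKKKKK
KKKKKK
KKKKKK
KKKKKY
KKKKKK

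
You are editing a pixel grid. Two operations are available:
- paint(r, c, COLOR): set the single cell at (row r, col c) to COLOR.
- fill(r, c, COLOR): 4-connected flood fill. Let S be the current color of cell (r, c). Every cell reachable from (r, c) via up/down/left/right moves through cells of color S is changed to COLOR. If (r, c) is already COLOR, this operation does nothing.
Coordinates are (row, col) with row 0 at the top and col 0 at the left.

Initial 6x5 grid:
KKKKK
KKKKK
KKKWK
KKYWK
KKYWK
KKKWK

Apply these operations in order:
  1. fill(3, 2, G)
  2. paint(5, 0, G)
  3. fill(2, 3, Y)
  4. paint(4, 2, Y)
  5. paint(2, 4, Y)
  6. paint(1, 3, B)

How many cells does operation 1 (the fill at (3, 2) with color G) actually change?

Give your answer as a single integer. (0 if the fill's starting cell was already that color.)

After op 1 fill(3,2,G) [2 cells changed]:
KKKKK
KKKKK
KKKWK
KKGWK
KKGWK
KKKWK

Answer: 2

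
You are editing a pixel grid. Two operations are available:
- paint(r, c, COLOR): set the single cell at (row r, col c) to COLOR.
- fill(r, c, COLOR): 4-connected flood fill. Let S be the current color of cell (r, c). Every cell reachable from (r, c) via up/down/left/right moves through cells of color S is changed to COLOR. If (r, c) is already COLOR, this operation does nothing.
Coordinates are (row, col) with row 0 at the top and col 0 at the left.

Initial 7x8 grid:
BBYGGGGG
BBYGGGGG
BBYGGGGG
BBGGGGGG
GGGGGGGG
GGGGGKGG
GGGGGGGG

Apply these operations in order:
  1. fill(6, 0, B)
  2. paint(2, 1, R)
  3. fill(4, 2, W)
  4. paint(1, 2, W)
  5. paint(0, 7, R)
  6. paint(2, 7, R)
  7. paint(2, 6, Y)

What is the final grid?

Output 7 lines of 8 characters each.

After op 1 fill(6,0,B) [44 cells changed]:
BBYBBBBB
BBYBBBBB
BBYBBBBB
BBBBBBBB
BBBBBBBB
BBBBBKBB
BBBBBBBB
After op 2 paint(2,1,R):
BBYBBBBB
BBYBBBBB
BRYBBBBB
BBBBBBBB
BBBBBBBB
BBBBBKBB
BBBBBBBB
After op 3 fill(4,2,W) [51 cells changed]:
WWYWWWWW
WWYWWWWW
WRYWWWWW
WWWWWWWW
WWWWWWWW
WWWWWKWW
WWWWWWWW
After op 4 paint(1,2,W):
WWYWWWWW
WWWWWWWW
WRYWWWWW
WWWWWWWW
WWWWWWWW
WWWWWKWW
WWWWWWWW
After op 5 paint(0,7,R):
WWYWWWWR
WWWWWWWW
WRYWWWWW
WWWWWWWW
WWWWWWWW
WWWWWKWW
WWWWWWWW
After op 6 paint(2,7,R):
WWYWWWWR
WWWWWWWW
WRYWWWWR
WWWWWWWW
WWWWWWWW
WWWWWKWW
WWWWWWWW
After op 7 paint(2,6,Y):
WWYWWWWR
WWWWWWWW
WRYWWWYR
WWWWWWWW
WWWWWWWW
WWWWWKWW
WWWWWWWW

Answer: WWYWWWWR
WWWWWWWW
WRYWWWYR
WWWWWWWW
WWWWWWWW
WWWWWKWW
WWWWWWWW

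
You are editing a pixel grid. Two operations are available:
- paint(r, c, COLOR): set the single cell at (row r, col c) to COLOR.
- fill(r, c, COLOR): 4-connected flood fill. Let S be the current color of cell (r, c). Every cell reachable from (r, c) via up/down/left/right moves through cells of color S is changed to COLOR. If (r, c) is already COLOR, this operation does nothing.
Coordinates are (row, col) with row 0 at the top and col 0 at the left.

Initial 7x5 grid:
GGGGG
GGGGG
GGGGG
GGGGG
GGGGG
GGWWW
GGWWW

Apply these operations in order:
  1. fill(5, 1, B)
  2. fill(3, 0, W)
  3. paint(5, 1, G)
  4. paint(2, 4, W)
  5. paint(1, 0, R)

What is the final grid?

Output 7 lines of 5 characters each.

Answer: WWWWW
RWWWW
WWWWW
WWWWW
WWWWW
WGWWW
WWWWW

Derivation:
After op 1 fill(5,1,B) [29 cells changed]:
BBBBB
BBBBB
BBBBB
BBBBB
BBBBB
BBWWW
BBWWW
After op 2 fill(3,0,W) [29 cells changed]:
WWWWW
WWWWW
WWWWW
WWWWW
WWWWW
WWWWW
WWWWW
After op 3 paint(5,1,G):
WWWWW
WWWWW
WWWWW
WWWWW
WWWWW
WGWWW
WWWWW
After op 4 paint(2,4,W):
WWWWW
WWWWW
WWWWW
WWWWW
WWWWW
WGWWW
WWWWW
After op 5 paint(1,0,R):
WWWWW
RWWWW
WWWWW
WWWWW
WWWWW
WGWWW
WWWWW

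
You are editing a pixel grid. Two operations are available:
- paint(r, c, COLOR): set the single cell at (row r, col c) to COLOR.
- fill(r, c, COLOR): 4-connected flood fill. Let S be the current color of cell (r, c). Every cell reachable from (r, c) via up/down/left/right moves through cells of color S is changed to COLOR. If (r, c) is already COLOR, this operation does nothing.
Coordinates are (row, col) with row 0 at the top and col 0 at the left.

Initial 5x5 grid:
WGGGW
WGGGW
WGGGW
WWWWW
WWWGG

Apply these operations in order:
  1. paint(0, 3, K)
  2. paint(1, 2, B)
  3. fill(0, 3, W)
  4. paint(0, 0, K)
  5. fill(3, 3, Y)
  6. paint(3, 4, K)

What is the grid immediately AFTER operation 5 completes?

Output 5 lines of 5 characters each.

After op 1 paint(0,3,K):
WGGKW
WGGGW
WGGGW
WWWWW
WWWGG
After op 2 paint(1,2,B):
WGGKW
WGBGW
WGGGW
WWWWW
WWWGG
After op 3 fill(0,3,W) [1 cells changed]:
WGGWW
WGBGW
WGGGW
WWWWW
WWWGG
After op 4 paint(0,0,K):
KGGWW
WGBGW
WGGGW
WWWWW
WWWGG
After op 5 fill(3,3,Y) [14 cells changed]:
KGGYY
YGBGY
YGGGY
YYYYY
YYYGG

Answer: KGGYY
YGBGY
YGGGY
YYYYY
YYYGG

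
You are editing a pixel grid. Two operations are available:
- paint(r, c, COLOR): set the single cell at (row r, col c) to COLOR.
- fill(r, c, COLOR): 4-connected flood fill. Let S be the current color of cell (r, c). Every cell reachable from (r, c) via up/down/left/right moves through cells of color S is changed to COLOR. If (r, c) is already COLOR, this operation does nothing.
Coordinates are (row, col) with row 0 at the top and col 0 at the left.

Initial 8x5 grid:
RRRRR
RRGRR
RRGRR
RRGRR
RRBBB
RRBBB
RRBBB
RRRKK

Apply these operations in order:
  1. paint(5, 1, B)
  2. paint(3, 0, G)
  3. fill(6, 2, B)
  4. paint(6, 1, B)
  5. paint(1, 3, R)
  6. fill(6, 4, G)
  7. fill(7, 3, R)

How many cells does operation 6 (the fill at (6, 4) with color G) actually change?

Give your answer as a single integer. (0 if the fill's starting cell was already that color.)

Answer: 11

Derivation:
After op 1 paint(5,1,B):
RRRRR
RRGRR
RRGRR
RRGRR
RRBBB
RBBBB
RRBBB
RRRKK
After op 2 paint(3,0,G):
RRRRR
RRGRR
RRGRR
GRGRR
RRBBB
RBBBB
RRBBB
RRRKK
After op 3 fill(6,2,B) [0 cells changed]:
RRRRR
RRGRR
RRGRR
GRGRR
RRBBB
RBBBB
RRBBB
RRRKK
After op 4 paint(6,1,B):
RRRRR
RRGRR
RRGRR
GRGRR
RRBBB
RBBBB
RBBBB
RRRKK
After op 5 paint(1,3,R):
RRRRR
RRGRR
RRGRR
GRGRR
RRBBB
RBBBB
RBBBB
RRRKK
After op 6 fill(6,4,G) [11 cells changed]:
RRRRR
RRGRR
RRGRR
GRGRR
RRGGG
RGGGG
RGGGG
RRRKK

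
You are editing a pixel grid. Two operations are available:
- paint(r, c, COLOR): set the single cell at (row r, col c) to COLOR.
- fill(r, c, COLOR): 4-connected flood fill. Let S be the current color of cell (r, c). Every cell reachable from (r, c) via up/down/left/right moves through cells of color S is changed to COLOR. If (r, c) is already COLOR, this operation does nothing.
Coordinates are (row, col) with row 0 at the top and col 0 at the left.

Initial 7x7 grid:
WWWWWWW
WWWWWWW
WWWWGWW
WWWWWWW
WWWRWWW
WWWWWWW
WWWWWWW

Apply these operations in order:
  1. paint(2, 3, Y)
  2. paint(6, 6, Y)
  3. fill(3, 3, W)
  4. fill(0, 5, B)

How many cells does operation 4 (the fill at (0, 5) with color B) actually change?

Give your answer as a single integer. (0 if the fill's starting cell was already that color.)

Answer: 45

Derivation:
After op 1 paint(2,3,Y):
WWWWWWW
WWWWWWW
WWWYGWW
WWWWWWW
WWWRWWW
WWWWWWW
WWWWWWW
After op 2 paint(6,6,Y):
WWWWWWW
WWWWWWW
WWWYGWW
WWWWWWW
WWWRWWW
WWWWWWW
WWWWWWY
After op 3 fill(3,3,W) [0 cells changed]:
WWWWWWW
WWWWWWW
WWWYGWW
WWWWWWW
WWWRWWW
WWWWWWW
WWWWWWY
After op 4 fill(0,5,B) [45 cells changed]:
BBBBBBB
BBBBBBB
BBBYGBB
BBBBBBB
BBBRBBB
BBBBBBB
BBBBBBY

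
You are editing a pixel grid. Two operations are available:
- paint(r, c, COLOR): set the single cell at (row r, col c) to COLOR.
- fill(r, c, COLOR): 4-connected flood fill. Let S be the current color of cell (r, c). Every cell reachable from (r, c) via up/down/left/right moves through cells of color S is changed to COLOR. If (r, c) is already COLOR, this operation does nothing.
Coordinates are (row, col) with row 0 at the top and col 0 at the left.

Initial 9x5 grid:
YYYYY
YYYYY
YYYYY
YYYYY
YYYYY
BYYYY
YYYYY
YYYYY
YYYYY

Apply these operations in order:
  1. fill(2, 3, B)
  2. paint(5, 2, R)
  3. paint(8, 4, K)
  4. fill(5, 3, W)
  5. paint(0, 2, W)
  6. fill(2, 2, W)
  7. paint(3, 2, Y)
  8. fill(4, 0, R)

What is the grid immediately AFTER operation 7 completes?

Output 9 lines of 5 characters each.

Answer: WWWWW
WWWWW
WWWWW
WWYWW
WWWWW
WWRWW
WWWWW
WWWWW
WWWWK

Derivation:
After op 1 fill(2,3,B) [44 cells changed]:
BBBBB
BBBBB
BBBBB
BBBBB
BBBBB
BBBBB
BBBBB
BBBBB
BBBBB
After op 2 paint(5,2,R):
BBBBB
BBBBB
BBBBB
BBBBB
BBBBB
BBRBB
BBBBB
BBBBB
BBBBB
After op 3 paint(8,4,K):
BBBBB
BBBBB
BBBBB
BBBBB
BBBBB
BBRBB
BBBBB
BBBBB
BBBBK
After op 4 fill(5,3,W) [43 cells changed]:
WWWWW
WWWWW
WWWWW
WWWWW
WWWWW
WWRWW
WWWWW
WWWWW
WWWWK
After op 5 paint(0,2,W):
WWWWW
WWWWW
WWWWW
WWWWW
WWWWW
WWRWW
WWWWW
WWWWW
WWWWK
After op 6 fill(2,2,W) [0 cells changed]:
WWWWW
WWWWW
WWWWW
WWWWW
WWWWW
WWRWW
WWWWW
WWWWW
WWWWK
After op 7 paint(3,2,Y):
WWWWW
WWWWW
WWWWW
WWYWW
WWWWW
WWRWW
WWWWW
WWWWW
WWWWK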